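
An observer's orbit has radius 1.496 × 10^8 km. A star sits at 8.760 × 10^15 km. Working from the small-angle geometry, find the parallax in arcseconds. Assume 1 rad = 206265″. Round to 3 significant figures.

θ ≈ B/d = (1.496 × 10^8) / (8.760 × 10^15) = 1.7078 × 10^-8 rad.
In arcseconds: 1.7078 × 10^-8 × 206265 = 0.0035226″.

0.00352 arcsec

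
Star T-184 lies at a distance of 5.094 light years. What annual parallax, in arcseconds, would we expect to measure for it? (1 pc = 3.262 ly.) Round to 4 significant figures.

0.6404 arcsec

d = 5.094 ly ÷ 3.262 = 1.5616 pc.
p = 1/d = 1/1.5616 = 0.64037 arcsec.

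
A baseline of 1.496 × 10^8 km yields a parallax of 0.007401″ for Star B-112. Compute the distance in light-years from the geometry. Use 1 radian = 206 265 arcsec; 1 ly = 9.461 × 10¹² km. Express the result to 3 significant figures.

441 ly

θ = 0.007401″ = 0.007401/206265 = 3.5881 × 10^-8 rad.
d = B/θ = (1.496 × 10^8) / (3.5881 × 10^-8) = 4.1693 × 10^15 km = (4.1693 × 10^15) / (9.461 × 10^12) ly = 440.68 ly.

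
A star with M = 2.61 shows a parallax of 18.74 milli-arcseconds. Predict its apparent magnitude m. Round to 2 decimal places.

m = 6.25

d = 1/p = 1/0.01874″ = 53.362 pc.
m − M = 5 log₁₀ d − 5 = 5 log₁₀(53.362) − 5 = 8.6362 − 5 = 3.6362.
m = M + (m − M) = 2.61 + 3.6362 = 6.25.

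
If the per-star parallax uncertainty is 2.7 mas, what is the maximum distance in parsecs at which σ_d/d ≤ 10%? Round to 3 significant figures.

σ_d/d = σ_p/p, so the condition is σ_p/p ≤ 0.10, i.e. p ≥ σ_p/0.10.
p_min = 2.7/0.10 = 27 mas = 0.027 arcsec.
d_max = 1/p_min = 1/0.027 = 37.037 pc.

37.0 pc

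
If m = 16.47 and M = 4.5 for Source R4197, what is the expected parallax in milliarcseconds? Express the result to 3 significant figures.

0.404 mas

m − M = 16.47 − 4.5 = 11.97.
d = 10^((m−M)/5 + 1) = 10^3.394 = 2477.4 pc.
p = 1/d = 1/2477.4 = 0.00040365 arcsec = 0.40365 mas.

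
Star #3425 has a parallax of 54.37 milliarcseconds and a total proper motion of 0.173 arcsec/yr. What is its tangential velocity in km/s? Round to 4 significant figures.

15.08 km/s

d = 1/p = 1/0.05437″ = 18.392 pc.
v_t = 4.74 × μ × d = 4.74 × 0.173 × 18.392 = 15.082 km/s.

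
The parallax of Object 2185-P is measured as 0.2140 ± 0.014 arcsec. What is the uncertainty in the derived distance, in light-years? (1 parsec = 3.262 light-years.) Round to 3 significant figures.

d = 1/p, so σ_d = σ_p / p².
σ_d = 0.0140 / (0.2140)² = 0.0140 / 0.045796 = 0.3057 pc = 0.3057 × 3.262 ly = 0.99719 ly.

0.997 ly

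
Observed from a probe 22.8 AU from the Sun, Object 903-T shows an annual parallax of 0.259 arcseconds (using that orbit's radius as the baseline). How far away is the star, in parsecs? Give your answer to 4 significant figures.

88.03 pc

With baseline B (in AU) and parallax p (in arcsec), d = B/p parsecs.
d = 22.8 / 0.259 = 88.031 pc.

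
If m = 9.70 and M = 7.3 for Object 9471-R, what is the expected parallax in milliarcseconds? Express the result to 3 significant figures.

m − M = 9.70 − 7.3 = 2.40.
d = 10^((m−M)/5 + 1) = 10^1.480 = 30.2 pc.
p = 1/d = 1/30.2 = 0.033113 arcsec = 33.113 mas.

33.1 mas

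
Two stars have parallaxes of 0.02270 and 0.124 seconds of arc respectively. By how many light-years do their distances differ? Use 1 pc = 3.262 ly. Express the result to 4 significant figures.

117.4 ly

d_A = 1/0.02270″ = 44.053 pc; d_B = 1/0.1240″ = 8.0645 pc.
|d_B − d_A| = |8.0645 − 44.053| = 35.989 pc = 35.989 × 3.262 ly = 117.4 ly.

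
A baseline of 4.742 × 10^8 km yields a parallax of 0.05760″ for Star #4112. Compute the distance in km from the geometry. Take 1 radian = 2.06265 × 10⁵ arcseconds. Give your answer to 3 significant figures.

1.70 × 10^15 km

θ = 0.05760″ = 0.05760/206265 = 2.7925 × 10^-7 rad.
d = B/θ = (4.742 × 10^8) / (2.7925 × 10^-7) = 1.6981 × 10^15 km.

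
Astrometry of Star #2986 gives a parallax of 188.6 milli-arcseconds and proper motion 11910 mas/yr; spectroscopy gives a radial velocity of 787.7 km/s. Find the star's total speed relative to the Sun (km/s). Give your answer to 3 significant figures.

843 km/s

d = 1/p = 1/0.1886″ = 5.3022 pc.
μ = 11910 mas/yr = 11.91 ″/yr.
v_t = 4.740 μ d = 4.740 × 11.91 × 5.3022 = 299.33 km/s.
v = √(v_r² + v_t²) = √(787.7² + 299.33²) = √710070 = 842.66 km/s.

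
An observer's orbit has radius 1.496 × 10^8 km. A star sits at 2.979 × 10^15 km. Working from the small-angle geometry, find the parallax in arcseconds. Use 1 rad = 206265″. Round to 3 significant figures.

θ ≈ B/d = (1.496 × 10^8) / (2.979 × 10^15) = 5.0218 × 10^-8 rad.
In arcseconds: 5.0218 × 10^-8 × 206265 = 0.010358″.

0.0104 arcsec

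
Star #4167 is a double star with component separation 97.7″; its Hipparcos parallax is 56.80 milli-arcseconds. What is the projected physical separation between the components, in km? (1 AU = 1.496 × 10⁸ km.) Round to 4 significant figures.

d = 1/p = 1/0.05680″ = 17.606 pc.
At distance d (pc), an angle of θ arcsec spans θ·d AU: s = 97.7 × 17.606 = 1720.1 AU.
= 1720.1 × 1.496 × 10⁸ km = 2.5733 × 10^11 km.

2.573 × 10^11 km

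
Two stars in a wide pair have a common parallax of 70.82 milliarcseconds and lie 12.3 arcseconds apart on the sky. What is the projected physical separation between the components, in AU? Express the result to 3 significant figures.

174 AU

d = 1/p = 1/0.07082″ = 14.12 pc.
At distance d (pc), an angle of θ arcsec spans θ·d AU: s = 12.3 × 14.12 = 173.68 AU.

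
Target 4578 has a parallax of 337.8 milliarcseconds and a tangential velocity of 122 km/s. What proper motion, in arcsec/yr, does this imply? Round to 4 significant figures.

8.694 arcsec/yr

d = 1/p = 1/0.3378″ = 2.9603 pc.
μ = v_t / (4.74 d) = 122 / (4.74 × 2.9603) = 122 / 14.032 = 8.6944 ″/yr.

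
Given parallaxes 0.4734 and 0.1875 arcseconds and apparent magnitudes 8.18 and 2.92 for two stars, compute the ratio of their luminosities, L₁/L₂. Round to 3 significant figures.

d₁ = 1/p₁ = 1/0.4734″ = 2.1124 pc; d₂ = 1/p₂ = 1/0.1875″ = 5.3333 pc.
M₁ = m₁ − 5 log₁₀ d₁ + 5 = 8.18 − 1.6239 + 5 = 11.5561.
M₂ = 2.92 − 3.6350 + 5 = 4.2850.
L₁/L₂ = 10^(0.4(M₂ − M₁)) = 10^(0.4 × (-7.2711)) = 10^(-2.90844) = 0.0012347.

L₁/L₂ = 0.00123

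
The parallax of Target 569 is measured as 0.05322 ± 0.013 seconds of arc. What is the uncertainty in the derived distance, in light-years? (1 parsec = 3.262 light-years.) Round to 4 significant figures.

14.97 ly

d = 1/p, so σ_d = σ_p / p².
σ_d = 0.0130 / (0.05322)² = 0.0130 / 0.0028324 = 4.5897 pc = 4.5897 × 3.262 ly = 14.972 ly.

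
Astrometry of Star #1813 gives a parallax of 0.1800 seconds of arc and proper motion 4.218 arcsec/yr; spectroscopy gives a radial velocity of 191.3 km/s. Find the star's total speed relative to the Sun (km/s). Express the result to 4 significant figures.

d = 1/p = 1/0.1800″ = 5.5556 pc.
v_t = 4.740 μ d = 4.740 × 4.218 × 5.5556 = 111.07 km/s.
v = √(v_r² + v_t²) = √(191.3² + 111.07²) = √48932.2 = 221.21 km/s.

221.2 km/s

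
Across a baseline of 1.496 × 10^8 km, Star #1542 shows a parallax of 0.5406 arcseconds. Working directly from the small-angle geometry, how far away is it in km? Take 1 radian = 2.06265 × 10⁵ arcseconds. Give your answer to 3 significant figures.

θ = 0.5406″ = 0.5406/206265 = 2.6209 × 10^-6 rad.
d = B/θ = (1.496 × 10^8) / (2.6209 × 10^-6) = 5.7080 × 10^13 km.

5.71 × 10^13 km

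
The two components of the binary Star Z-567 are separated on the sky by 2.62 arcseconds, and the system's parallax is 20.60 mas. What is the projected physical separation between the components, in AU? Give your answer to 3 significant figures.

d = 1/p = 1/0.02060″ = 48.544 pc.
At distance d (pc), an angle of θ arcsec spans θ·d AU: s = 2.62 × 48.544 = 127.19 AU.

127 AU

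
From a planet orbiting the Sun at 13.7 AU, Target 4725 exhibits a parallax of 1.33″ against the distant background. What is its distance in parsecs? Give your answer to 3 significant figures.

10.3 pc

With baseline B (in AU) and parallax p (in arcsec), d = B/p parsecs.
d = 13.7 / 1.33 = 10.301 pc.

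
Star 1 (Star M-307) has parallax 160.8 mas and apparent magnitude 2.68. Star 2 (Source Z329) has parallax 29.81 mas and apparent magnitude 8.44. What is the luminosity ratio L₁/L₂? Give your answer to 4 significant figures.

L₁/L₂ = 6.921

d₁ = 1/p₁ = 1/0.1608″ = 6.2189 pc; d₂ = 1/p₂ = 1/0.02981″ = 33.546 pc.
M₁ = m₁ − 5 log₁₀ d₁ + 5 = 2.68 − 3.9686 + 5 = 3.7114.
M₂ = 8.44 − 7.6282 + 5 = 5.8118.
L₁/L₂ = 10^(0.4(M₂ − M₁)) = 10^(0.4 × 2.1004) = 10^0.84016 = 6.9209.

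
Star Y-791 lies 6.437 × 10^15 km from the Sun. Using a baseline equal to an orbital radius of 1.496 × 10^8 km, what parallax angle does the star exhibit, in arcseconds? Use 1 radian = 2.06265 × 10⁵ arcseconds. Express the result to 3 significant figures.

0.00479 arcsec

θ ≈ B/d = (1.496 × 10^8) / (6.437 × 10^15) = 2.3241 × 10^-8 rad.
In arcseconds: 2.3241 × 10^-8 × 206265 = 0.0047938″.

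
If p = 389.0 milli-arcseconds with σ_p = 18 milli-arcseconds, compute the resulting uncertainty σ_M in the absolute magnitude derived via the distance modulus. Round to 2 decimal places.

σ_M = 0.10 mag

M = m − 5 log₁₀ d + 5 = m + 5 log₁₀ p + 5, so ∂M/∂p = 5/(p ln 10).
σ_M = (5/ln 10) · (σ_p/p) = 2.1715 × 18/389.0 = 2.1715 × 0.046272 = 0.10048.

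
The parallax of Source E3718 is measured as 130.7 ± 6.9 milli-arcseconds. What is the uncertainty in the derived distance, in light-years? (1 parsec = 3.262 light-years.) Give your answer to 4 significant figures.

1.318 ly

d = 1/p, so σ_d = σ_p / p².
σ_d = 0.00690 / (0.1307)² = 0.00690 / 0.017082 = 0.40393 pc = 0.40393 × 3.262 ly = 1.3176 ly.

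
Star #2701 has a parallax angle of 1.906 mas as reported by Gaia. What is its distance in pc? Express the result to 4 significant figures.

524.7 pc

p = 1.906 mas = 0.001906 arcsec.
d = 1/p = 1/0.001906 = 524.66 pc.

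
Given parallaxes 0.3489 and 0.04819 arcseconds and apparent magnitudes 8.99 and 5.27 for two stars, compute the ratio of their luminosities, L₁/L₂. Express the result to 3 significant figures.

L₁/L₂ = 0.000620

d₁ = 1/p₁ = 1/0.3489″ = 2.8662 pc; d₂ = 1/p₂ = 1/0.04819″ = 20.751 pc.
M₁ = m₁ − 5 log₁₀ d₁ + 5 = 8.99 − 2.2865 + 5 = 11.7035.
M₂ = 5.27 − 6.5852 + 5 = 3.6848.
L₁/L₂ = 10^(0.4(M₂ − M₁)) = 10^(0.4 × (-8.0187)) = 10^(-3.20748) = 0.00062018.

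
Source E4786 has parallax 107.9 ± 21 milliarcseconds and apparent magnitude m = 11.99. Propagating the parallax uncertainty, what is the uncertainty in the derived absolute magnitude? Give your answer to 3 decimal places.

M = m − 5 log₁₀ d + 5 = m + 5 log₁₀ p + 5, so ∂M/∂p = 5/(p ln 10).
σ_M = (5/ln 10) · (σ_p/p) = 2.1715 × 21/107.9 = 2.1715 × 0.19462 = 0.42262.

σ_M = 0.423 mag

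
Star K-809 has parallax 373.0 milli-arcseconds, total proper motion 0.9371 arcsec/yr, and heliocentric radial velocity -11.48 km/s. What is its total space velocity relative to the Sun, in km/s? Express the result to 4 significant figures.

16.54 km/s

d = 1/p = 1/0.3730″ = 2.681 pc.
v_t = 4.740 μ d = 4.740 × 0.9371 × 2.681 = 11.909 km/s.
v = √(v_r² + v_t²) = √((-11.48)² + 11.909²) = √273.615 = 16.541 km/s.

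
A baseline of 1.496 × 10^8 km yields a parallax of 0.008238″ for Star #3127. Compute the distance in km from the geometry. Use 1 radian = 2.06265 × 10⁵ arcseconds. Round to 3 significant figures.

θ = 0.008238″ = 0.008238/206265 = 3.9939 × 10^-8 rad.
d = B/θ = (1.496 × 10^8) / (3.9939 × 10^-8) = 3.7457 × 10^15 km.

3.75 × 10^15 km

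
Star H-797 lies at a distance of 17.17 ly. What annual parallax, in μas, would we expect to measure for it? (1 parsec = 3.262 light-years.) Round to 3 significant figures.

d = 17.17 ly ÷ 3.262 = 5.2636 pc.
p = 1/d = 1/5.2636 = 0.18998 arcsec.
= 0.18998 × 10⁶ = 1.8998 × 10^5 μas.

190000 μas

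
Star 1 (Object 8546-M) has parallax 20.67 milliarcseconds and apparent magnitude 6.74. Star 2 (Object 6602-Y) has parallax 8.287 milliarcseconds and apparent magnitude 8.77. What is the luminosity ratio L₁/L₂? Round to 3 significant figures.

L₁/L₂ = 1.04

d₁ = 1/p₁ = 1/0.02067″ = 48.379 pc; d₂ = 1/p₂ = 1/0.008287″ = 120.67 pc.
M₁ = m₁ − 5 log₁₀ d₁ + 5 = 6.74 − 8.4233 + 5 = 3.3167.
M₂ = 8.77 − 10.4080 + 5 = 3.3620.
L₁/L₂ = 10^(0.4(M₂ − M₁)) = 10^(0.4 × 0.0453) = 10^0.01812 = 1.0426.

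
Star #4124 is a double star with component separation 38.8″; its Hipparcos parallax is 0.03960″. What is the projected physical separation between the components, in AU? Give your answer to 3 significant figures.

980 AU

d = 1/p = 1/0.03960″ = 25.253 pc.
At distance d (pc), an angle of θ arcsec spans θ·d AU: s = 38.8 × 25.253 = 979.82 AU.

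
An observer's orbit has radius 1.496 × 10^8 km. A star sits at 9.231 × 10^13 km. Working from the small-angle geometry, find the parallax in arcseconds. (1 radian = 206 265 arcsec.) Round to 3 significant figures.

0.334 arcsec

θ ≈ B/d = (1.496 × 10^8) / (9.231 × 10^13) = 1.6206 × 10^-6 rad.
In arcseconds: 1.6206 × 10^-6 × 206265 = 0.33427″.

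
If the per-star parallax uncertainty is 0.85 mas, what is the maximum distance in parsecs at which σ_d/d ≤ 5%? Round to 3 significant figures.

58.8 pc

σ_d/d = σ_p/p, so the condition is σ_p/p ≤ 0.05, i.e. p ≥ σ_p/0.05.
p_min = 0.85/0.05 = 17 mas = 0.017 arcsec.
d_max = 1/p_min = 1/0.017 = 58.824 pc.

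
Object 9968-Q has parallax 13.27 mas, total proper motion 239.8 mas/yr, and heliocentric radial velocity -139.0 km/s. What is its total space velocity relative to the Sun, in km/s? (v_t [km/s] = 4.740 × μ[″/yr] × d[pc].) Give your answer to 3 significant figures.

163 km/s

d = 1/p = 1/0.01327″ = 75.358 pc.
μ = 239.8 mas/yr = 0.2398 ″/yr.
v_t = 4.740 μ d = 4.740 × 0.2398 × 75.358 = 85.656 km/s.
v = √(v_r² + v_t²) = √((-139.0)² + 85.656²) = √26658 = 163.27 km/s.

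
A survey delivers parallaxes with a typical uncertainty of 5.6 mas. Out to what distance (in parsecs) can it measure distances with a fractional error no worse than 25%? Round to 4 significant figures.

σ_d/d = σ_p/p, so the condition is σ_p/p ≤ 0.25, i.e. p ≥ σ_p/0.25.
p_min = 5.6/0.25 = 22.4 mas = 0.0224 arcsec.
d_max = 1/p_min = 1/0.0224 = 44.643 pc.

44.64 pc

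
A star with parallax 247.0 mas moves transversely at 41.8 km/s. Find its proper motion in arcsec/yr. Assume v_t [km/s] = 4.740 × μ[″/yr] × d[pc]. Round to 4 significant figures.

d = 1/p = 1/0.2470″ = 4.0486 pc.
μ = v_t / (4.74 d) = 41.8 / (4.74 × 4.0486) = 41.8 / 19.19 = 2.1782 ″/yr.

2.178 arcsec/yr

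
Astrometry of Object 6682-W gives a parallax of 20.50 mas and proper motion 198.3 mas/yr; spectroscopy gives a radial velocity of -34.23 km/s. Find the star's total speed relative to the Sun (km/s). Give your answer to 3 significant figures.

57.2 km/s

d = 1/p = 1/0.02050″ = 48.78 pc.
μ = 198.3 mas/yr = 0.1983 ″/yr.
v_t = 4.740 μ d = 4.740 × 0.1983 × 48.78 = 45.85 km/s.
v = √(v_r² + v_t²) = √((-34.23)² + 45.85²) = √3273.92 = 57.218 km/s.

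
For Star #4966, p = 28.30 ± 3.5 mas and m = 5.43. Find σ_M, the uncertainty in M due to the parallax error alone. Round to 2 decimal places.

σ_M = 0.27 mag

M = m − 5 log₁₀ d + 5 = m + 5 log₁₀ p + 5, so ∂M/∂p = 5/(p ln 10).
σ_M = (5/ln 10) · (σ_p/p) = 2.1715 × 3.5/28.30 = 2.1715 × 0.12367 = 0.26855.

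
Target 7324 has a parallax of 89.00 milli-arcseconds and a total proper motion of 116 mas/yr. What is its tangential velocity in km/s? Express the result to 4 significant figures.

d = 1/p = 1/0.08900″ = 11.236 pc.
μ = 116 mas/yr = 0.116 ″/yr.
v_t = 4.74 × μ × d = 4.74 × 0.116 × 11.236 = 6.178 km/s.

6.178 km/s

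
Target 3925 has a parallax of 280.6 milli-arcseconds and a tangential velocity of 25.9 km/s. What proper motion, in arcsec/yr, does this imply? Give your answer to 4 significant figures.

d = 1/p = 1/0.2806″ = 3.5638 pc.
μ = v_t / (4.74 d) = 25.9 / (4.74 × 3.5638) = 25.9 / 16.892 = 1.5333 ″/yr.

1.533 arcsec/yr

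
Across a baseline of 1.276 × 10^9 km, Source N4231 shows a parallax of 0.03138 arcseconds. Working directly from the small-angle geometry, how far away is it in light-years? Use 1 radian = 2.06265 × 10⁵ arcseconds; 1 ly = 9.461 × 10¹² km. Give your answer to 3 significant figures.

θ = 0.03138″ = 0.03138/206265 = 1.5213 × 10^-7 rad.
d = B/θ = (1.276 × 10^9) / (1.5213 × 10^-7) = 8.3876 × 10^15 km = (8.3876 × 10^15) / (9.461 × 10^12) ly = 886.54 ly.

887 ly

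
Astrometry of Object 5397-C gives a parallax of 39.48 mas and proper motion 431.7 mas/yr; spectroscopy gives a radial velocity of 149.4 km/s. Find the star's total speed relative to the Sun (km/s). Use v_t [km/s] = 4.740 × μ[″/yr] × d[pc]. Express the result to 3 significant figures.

158 km/s

d = 1/p = 1/0.03948″ = 25.329 pc.
μ = 431.7 mas/yr = 0.4317 ″/yr.
v_t = 4.740 μ d = 4.740 × 0.4317 × 25.329 = 51.83 km/s.
v = √(v_r² + v_t²) = √(149.4² + 51.83²) = √25006.7 = 158.14 km/s.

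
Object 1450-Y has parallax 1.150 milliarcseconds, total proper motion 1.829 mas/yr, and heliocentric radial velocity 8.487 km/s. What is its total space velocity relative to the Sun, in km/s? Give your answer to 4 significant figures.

d = 1/p = 1/0.001150″ = 869.57 pc.
μ = 1.829 mas/yr = 0.001829 ″/yr.
v_t = 4.740 μ d = 4.740 × 0.001829 × 869.57 = 7.5387 km/s.
v = √(v_r² + v_t²) = √(8.487² + 7.5387²) = √128.861 = 11.352 km/s.

11.35 km/s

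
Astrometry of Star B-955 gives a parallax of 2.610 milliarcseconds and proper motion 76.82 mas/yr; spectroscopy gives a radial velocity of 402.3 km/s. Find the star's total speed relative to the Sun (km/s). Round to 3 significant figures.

d = 1/p = 1/0.002610″ = 383.14 pc.
μ = 76.82 mas/yr = 0.07682 ″/yr.
v_t = 4.740 μ d = 4.740 × 0.07682 × 383.14 = 139.51 km/s.
v = √(v_r² + v_t²) = √(402.3² + 139.51²) = √181308 = 425.8 km/s.

426 km/s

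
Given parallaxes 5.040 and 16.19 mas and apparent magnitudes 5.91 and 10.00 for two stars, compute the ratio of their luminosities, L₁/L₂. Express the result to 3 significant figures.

L₁/L₂ = 446

d₁ = 1/p₁ = 1/0.005040″ = 198.41 pc; d₂ = 1/p₂ = 1/0.01619″ = 61.767 pc.
M₁ = m₁ − 5 log₁₀ d₁ + 5 = 5.91 − 11.4878 + 5 = -0.5778.
M₂ = 10.00 − 8.9538 + 5 = 6.0462.
L₁/L₂ = 10^(0.4(M₂ − M₁)) = 10^(0.4 × 6.6240) = 10^2.64960 = 446.27.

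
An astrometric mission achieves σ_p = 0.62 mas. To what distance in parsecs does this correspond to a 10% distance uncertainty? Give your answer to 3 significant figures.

161 pc

σ_d/d = σ_p/p, so the condition is σ_p/p ≤ 0.10, i.e. p ≥ σ_p/0.10.
p_min = 0.62/0.10 = 6.2 mas = 0.0062 arcsec.
d_max = 1/p_min = 1/0.0062 = 161.29 pc.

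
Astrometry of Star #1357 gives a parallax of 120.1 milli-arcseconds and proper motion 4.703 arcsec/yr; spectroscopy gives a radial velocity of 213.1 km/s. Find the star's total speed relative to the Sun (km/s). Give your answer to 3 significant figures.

283 km/s

d = 1/p = 1/0.1201″ = 8.3264 pc.
v_t = 4.740 μ d = 4.740 × 4.703 × 8.3264 = 185.61 km/s.
v = √(v_r² + v_t²) = √(213.1² + 185.61²) = √79862.7 = 282.6 km/s.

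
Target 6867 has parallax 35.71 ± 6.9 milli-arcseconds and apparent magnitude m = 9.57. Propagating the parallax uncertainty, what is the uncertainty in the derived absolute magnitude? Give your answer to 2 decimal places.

σ_M = 0.42 mag

M = m − 5 log₁₀ d + 5 = m + 5 log₁₀ p + 5, so ∂M/∂p = 5/(p ln 10).
σ_M = (5/ln 10) · (σ_p/p) = 2.1715 × 6.9/35.71 = 2.1715 × 0.19322 = 0.41958.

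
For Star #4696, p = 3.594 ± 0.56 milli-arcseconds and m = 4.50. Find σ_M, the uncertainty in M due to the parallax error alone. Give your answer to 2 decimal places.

M = m − 5 log₁₀ d + 5 = m + 5 log₁₀ p + 5, so ∂M/∂p = 5/(p ln 10).
σ_M = (5/ln 10) · (σ_p/p) = 2.1715 × 0.56/3.594 = 2.1715 × 0.15582 = 0.33836.

σ_M = 0.34 mag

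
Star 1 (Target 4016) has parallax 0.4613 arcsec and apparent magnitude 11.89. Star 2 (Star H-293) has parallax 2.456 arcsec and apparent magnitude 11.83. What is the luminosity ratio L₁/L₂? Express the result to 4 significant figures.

L₁/L₂ = 26.82

d₁ = 1/p₁ = 1/0.4613″ = 2.1678 pc; d₂ = 1/p₂ = 1/2.456″ = 0.40717 pc.
M₁ = m₁ − 5 log₁₀ d₁ + 5 = 11.89 − 1.6801 + 5 = 15.2099.
M₂ = 11.83 − (-1.9511) + 5 = 18.7811.
L₁/L₂ = 10^(0.4(M₂ − M₁)) = 10^(0.4 × 3.5712) = 10^1.42848 = 26.821.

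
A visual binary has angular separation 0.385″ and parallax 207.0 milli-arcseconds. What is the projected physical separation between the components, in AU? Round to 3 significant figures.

d = 1/p = 1/0.2070″ = 4.8309 pc.
At distance d (pc), an angle of θ arcsec spans θ·d AU: s = 0.385 × 4.8309 = 1.8599 AU.

1.86 AU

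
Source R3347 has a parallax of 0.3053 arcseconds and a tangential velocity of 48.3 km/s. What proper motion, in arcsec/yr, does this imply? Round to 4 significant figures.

3.111 arcsec/yr

d = 1/p = 1/0.3053″ = 3.2755 pc.
μ = v_t / (4.74 d) = 48.3 / (4.74 × 3.2755) = 48.3 / 15.526 = 3.1109 ″/yr.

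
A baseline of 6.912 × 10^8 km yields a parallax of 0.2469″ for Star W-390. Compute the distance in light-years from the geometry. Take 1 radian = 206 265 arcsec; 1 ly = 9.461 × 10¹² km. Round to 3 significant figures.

θ = 0.2469″ = 0.2469/206265 = 1.1970 × 10^-6 rad.
d = B/θ = (6.912 × 10^8) / (1.1970 × 10^-6) = 5.7744 × 10^14 km = (5.7744 × 10^14) / (9.461 × 10^12) ly = 61.034 ly.

61.0 ly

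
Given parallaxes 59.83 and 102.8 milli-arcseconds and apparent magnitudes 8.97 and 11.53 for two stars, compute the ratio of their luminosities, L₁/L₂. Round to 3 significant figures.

L₁/L₂ = 31.2

d₁ = 1/p₁ = 1/0.05983″ = 16.714 pc; d₂ = 1/p₂ = 1/0.1028″ = 9.7276 pc.
M₁ = m₁ − 5 log₁₀ d₁ + 5 = 8.97 − 6.1154 + 5 = 7.8546.
M₂ = 11.53 − 4.9400 + 5 = 11.5900.
L₁/L₂ = 10^(0.4(M₂ − M₁)) = 10^(0.4 × 3.7354) = 10^1.49416 = 31.2.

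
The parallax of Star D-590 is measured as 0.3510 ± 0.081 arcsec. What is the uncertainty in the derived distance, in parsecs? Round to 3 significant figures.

0.657 pc

d = 1/p, so σ_d = σ_p / p².
σ_d = 0.0810 / (0.3510)² = 0.0810 / 0.1232 = 0.65747 pc.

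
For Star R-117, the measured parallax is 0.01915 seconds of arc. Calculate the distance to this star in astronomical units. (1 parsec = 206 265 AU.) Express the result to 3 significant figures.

1.08 × 10^7 AU

d = 1/p = 1/0.01915 = 52.219 pc.
In AU: 52.219 × 206265 = 1.0771 × 10^7 AU.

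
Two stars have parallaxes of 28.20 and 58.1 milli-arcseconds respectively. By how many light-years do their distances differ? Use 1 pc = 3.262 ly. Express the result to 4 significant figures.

59.53 ly

d_A = 1/0.02820″ = 35.461 pc; d_B = 1/0.05810″ = 17.212 pc.
|d_B − d_A| = |17.212 − 35.461| = 18.249 pc = 18.249 × 3.262 ly = 59.528 ly.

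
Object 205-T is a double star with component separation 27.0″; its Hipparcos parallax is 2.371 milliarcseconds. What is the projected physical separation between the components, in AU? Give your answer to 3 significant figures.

d = 1/p = 1/0.002371″ = 421.76 pc.
At distance d (pc), an angle of θ arcsec spans θ·d AU: s = 27.0 × 421.76 = 11388 AU.

11400 AU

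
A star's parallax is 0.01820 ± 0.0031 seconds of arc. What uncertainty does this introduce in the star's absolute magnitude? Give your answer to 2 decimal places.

M = m − 5 log₁₀ d + 5 = m + 5 log₁₀ p + 5, so ∂M/∂p = 5/(p ln 10).
σ_M = (5/ln 10) · (σ_p/p) = 2.1715 × 0.0031/0.01820 = 2.1715 × 0.17033 = 0.36987.

σ_M = 0.37 mag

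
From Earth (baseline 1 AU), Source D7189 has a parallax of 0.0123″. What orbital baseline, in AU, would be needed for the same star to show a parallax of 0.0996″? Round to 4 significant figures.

Parallax scales linearly with baseline: p ∝ B, so B = p_target / p_Earth × 1 AU.
B = 0.0996 / 0.0123 = 8.0976 AU.

8.098 AU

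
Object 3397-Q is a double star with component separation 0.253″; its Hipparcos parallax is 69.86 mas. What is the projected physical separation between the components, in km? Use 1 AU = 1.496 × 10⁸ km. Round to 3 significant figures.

5.42 × 10^8 km

d = 1/p = 1/0.06986″ = 14.314 pc.
At distance d (pc), an angle of θ arcsec spans θ·d AU: s = 0.253 × 14.314 = 3.6214 AU.
= 3.6214 × 1.496 × 10⁸ km = 5.4176 × 10^8 km.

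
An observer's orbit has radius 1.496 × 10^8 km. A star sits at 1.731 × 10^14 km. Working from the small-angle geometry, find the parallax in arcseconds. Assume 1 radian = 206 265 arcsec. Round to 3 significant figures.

θ ≈ B/d = (1.496 × 10^8) / (1.731 × 10^14) = 8.6424 × 10^-7 rad.
In arcseconds: 8.6424 × 10^-7 × 206265 = 0.17826″.

0.178 arcsec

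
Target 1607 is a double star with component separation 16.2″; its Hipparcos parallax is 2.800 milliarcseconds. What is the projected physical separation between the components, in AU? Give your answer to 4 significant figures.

5786 AU

d = 1/p = 1/0.002800″ = 357.14 pc.
At distance d (pc), an angle of θ arcsec spans θ·d AU: s = 16.2 × 357.14 = 5785.7 AU.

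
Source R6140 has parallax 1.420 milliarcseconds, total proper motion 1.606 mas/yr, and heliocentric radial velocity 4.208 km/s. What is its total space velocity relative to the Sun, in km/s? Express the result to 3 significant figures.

6.82 km/s

d = 1/p = 1/0.001420″ = 704.23 pc.
μ = 1.606 mas/yr = 0.001606 ″/yr.
v_t = 4.740 μ d = 4.740 × 0.001606 × 704.23 = 5.3609 km/s.
v = √(v_r² + v_t²) = √(4.208² + 5.3609²) = √46.4465 = 6.8152 km/s.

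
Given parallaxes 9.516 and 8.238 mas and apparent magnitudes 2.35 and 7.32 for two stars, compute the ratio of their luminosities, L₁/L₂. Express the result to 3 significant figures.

d₁ = 1/p₁ = 1/0.009516″ = 105.09 pc; d₂ = 1/p₂ = 1/0.008238″ = 121.39 pc.
M₁ = m₁ − 5 log₁₀ d₁ + 5 = 2.35 − 10.1078 + 5 = -2.7578.
M₂ = 7.32 − 10.4209 + 5 = 1.8991.
L₁/L₂ = 10^(0.4(M₂ − M₁)) = 10^(0.4 × 4.6569) = 10^1.86276 = 72.905.

L₁/L₂ = 72.9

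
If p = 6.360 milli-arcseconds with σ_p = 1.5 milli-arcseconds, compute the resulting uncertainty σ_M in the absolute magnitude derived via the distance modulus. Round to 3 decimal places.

σ_M = 0.512 mag

M = m − 5 log₁₀ d + 5 = m + 5 log₁₀ p + 5, so ∂M/∂p = 5/(p ln 10).
σ_M = (5/ln 10) · (σ_p/p) = 2.1715 × 1.5/6.360 = 2.1715 × 0.23585 = 0.51215.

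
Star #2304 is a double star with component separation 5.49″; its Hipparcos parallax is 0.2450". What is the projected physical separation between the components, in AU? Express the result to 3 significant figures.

d = 1/p = 1/0.2450″ = 4.0816 pc.
At distance d (pc), an angle of θ arcsec spans θ·d AU: s = 5.49 × 4.0816 = 22.408 AU.

22.4 AU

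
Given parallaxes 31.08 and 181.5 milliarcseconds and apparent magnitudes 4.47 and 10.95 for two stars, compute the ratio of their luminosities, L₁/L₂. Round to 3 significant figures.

d₁ = 1/p₁ = 1/0.03108″ = 32.175 pc; d₂ = 1/p₂ = 1/0.1815″ = 5.5096 pc.
M₁ = m₁ − 5 log₁₀ d₁ + 5 = 4.47 − 7.5376 + 5 = 1.9324.
M₂ = 10.95 − 3.7056 + 5 = 12.2444.
L₁/L₂ = 10^(0.4(M₂ − M₁)) = 10^(0.4 × 10.3120) = 10^4.12480 = 13329.

L₁/L₂ = 13300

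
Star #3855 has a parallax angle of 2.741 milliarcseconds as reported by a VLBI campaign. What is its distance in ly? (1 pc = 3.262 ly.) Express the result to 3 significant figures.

p = 2.741 milliarcseconds = 0.002741 arcsec.
d = 1/p = 1/0.002741 = 364.83 pc.
In light-years: 364.83 × 3.262 = 1190.1 ly.

1190 ly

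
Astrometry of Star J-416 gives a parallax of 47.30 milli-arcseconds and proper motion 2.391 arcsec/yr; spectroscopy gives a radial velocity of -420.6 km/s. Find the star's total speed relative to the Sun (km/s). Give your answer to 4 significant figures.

484.1 km/s

d = 1/p = 1/0.04730″ = 21.142 pc.
v_t = 4.740 μ d = 4.740 × 2.391 × 21.142 = 239.61 km/s.
v = √(v_r² + v_t²) = √((-420.6)² + 239.61²) = √234317 = 484.06 km/s.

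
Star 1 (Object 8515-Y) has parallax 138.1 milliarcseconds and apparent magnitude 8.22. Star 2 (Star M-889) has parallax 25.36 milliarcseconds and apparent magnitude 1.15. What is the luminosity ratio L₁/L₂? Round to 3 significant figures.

d₁ = 1/p₁ = 1/0.1381″ = 7.2411 pc; d₂ = 1/p₂ = 1/0.02536″ = 39.432 pc.
M₁ = m₁ − 5 log₁₀ d₁ + 5 = 8.22 − 4.2990 + 5 = 8.9210.
M₂ = 1.15 − 7.9792 + 5 = -1.8292.
L₁/L₂ = 10^(0.4(M₂ − M₁)) = 10^(0.4 × (-10.7502)) = 10^(-4.30008) = 0.000050109.

L₁/L₂ = 5.01 × 10^-5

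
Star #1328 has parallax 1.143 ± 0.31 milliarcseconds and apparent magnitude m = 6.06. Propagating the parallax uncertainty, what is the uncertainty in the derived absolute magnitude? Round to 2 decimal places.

M = m − 5 log₁₀ d + 5 = m + 5 log₁₀ p + 5, so ∂M/∂p = 5/(p ln 10).
σ_M = (5/ln 10) · (σ_p/p) = 2.1715 × 0.31/1.143 = 2.1715 × 0.27122 = 0.58895.

σ_M = 0.59 mag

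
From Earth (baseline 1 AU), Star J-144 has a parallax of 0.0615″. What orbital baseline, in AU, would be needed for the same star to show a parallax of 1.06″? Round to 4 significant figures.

Parallax scales linearly with baseline: p ∝ B, so B = p_target / p_Earth × 1 AU.
B = 1.06 / 0.0615 = 17.236 AU.

17.24 AU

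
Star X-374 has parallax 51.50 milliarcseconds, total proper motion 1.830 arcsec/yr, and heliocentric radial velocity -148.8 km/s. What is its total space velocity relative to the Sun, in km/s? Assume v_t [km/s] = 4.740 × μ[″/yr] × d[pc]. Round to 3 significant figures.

d = 1/p = 1/0.05150″ = 19.417 pc.
v_t = 4.740 μ d = 4.740 × 1.830 × 19.417 = 168.43 km/s.
v = √(v_r² + v_t²) = √((-148.8)² + 168.43²) = √50510.1 = 224.74 km/s.

225 km/s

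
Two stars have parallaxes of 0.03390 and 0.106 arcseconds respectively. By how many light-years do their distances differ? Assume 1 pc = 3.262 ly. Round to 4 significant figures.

65.45 ly

d_A = 1/0.03390″ = 29.499 pc; d_B = 1/0.1060″ = 9.434 pc.
|d_B − d_A| = |9.434 − 29.499| = 20.065 pc = 20.065 × 3.262 ly = 65.452 ly.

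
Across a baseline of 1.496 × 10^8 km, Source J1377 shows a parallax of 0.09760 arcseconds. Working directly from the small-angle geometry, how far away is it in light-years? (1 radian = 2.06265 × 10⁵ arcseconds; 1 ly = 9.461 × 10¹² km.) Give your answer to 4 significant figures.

33.42 ly

θ = 0.09760″ = 0.09760/206265 = 4.7318 × 10^-7 rad.
d = B/θ = (1.496 × 10^8) / (4.7318 × 10^-7) = 3.1616 × 10^14 km = (3.1616 × 10^14) / (9.461 × 10^12) ly = 33.417 ly.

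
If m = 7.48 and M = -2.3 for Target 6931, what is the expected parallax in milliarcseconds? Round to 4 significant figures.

1.107 mas

m − M = 7.48 − (-2.3) = 9.78.
d = 10^((m−M)/5 + 1) = 10^2.956 = 903.65 pc.
p = 1/d = 1/903.65 = 0.0011066 arcsec = 1.1066 mas.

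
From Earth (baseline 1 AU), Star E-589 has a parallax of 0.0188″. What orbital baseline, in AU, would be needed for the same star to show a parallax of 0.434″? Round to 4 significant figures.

23.09 AU

Parallax scales linearly with baseline: p ∝ B, so B = p_target / p_Earth × 1 AU.
B = 0.434 / 0.0188 = 23.085 AU.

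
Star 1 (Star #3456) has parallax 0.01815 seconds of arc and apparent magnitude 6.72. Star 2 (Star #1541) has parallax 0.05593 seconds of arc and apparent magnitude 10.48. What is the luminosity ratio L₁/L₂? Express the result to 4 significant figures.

d₁ = 1/p₁ = 1/0.01815″ = 55.096 pc; d₂ = 1/p₂ = 1/0.05593″ = 17.879 pc.
M₁ = m₁ − 5 log₁₀ d₁ + 5 = 6.72 − 8.7056 + 5 = 3.0144.
M₂ = 10.48 − 6.2617 + 5 = 9.2183.
L₁/L₂ = 10^(0.4(M₂ − M₁)) = 10^(0.4 × 6.2039) = 10^2.48156 = 303.08.

L₁/L₂ = 303.1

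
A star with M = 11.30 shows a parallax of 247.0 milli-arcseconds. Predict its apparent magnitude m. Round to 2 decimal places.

d = 1/p = 1/0.2470″ = 4.0486 pc.
m − M = 5 log₁₀ d − 5 = 5 log₁₀(4.0486) − 5 = 3.0365 − 5 = -1.9635.
m = M + (m − M) = 11.30 + (-1.9635) = 9.34.

m = 9.34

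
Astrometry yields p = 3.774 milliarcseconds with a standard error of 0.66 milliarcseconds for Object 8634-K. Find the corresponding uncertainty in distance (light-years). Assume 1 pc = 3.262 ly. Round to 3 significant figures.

d = 1/p, so σ_d = σ_p / p².
σ_d = 0.000660 / (0.003774)² = 0.000660 / 0.000014243 = 46.339 pc = 46.339 × 3.262 ly = 151.16 ly.

151 ly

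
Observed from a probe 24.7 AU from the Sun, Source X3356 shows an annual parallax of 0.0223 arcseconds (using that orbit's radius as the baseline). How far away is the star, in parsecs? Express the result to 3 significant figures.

1110 pc

With baseline B (in AU) and parallax p (in arcsec), d = B/p parsecs.
d = 24.7 / 0.0223 = 1107.6 pc.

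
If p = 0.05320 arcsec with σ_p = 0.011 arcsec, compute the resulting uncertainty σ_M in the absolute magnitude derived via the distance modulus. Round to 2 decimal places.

M = m − 5 log₁₀ d + 5 = m + 5 log₁₀ p + 5, so ∂M/∂p = 5/(p ln 10).
σ_M = (5/ln 10) · (σ_p/p) = 2.1715 × 0.011/0.05320 = 2.1715 × 0.20677 = 0.449.

σ_M = 0.45 mag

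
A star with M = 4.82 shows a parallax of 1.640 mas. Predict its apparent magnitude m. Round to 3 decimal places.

d = 1/p = 1/0.001640″ = 609.76 pc.
m − M = 5 log₁₀ d − 5 = 5 log₁₀(609.76) − 5 = 13.9258 − 5 = 8.9258.
m = M + (m − M) = 4.82 + 8.9258 = 13.746.

m = 13.746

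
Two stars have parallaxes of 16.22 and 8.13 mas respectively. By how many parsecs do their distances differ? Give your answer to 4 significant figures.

61.35 pc

d_A = 1/0.01622″ = 61.652 pc; d_B = 1/0.008130″ = 123 pc.
|d_B − d_A| = |123 − 61.652| = 61.348 pc.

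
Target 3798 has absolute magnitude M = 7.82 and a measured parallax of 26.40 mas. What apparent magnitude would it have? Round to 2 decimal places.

m = 10.71

d = 1/p = 1/0.02640″ = 37.879 pc.
m − M = 5 log₁₀ d − 5 = 5 log₁₀(37.879) − 5 = 7.8920 − 5 = 2.8920.
m = M + (m − M) = 7.82 + 2.8920 = 10.71.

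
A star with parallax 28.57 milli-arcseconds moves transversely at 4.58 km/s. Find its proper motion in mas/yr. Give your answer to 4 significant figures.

27.61 mas/yr

d = 1/p = 1/0.02857″ = 35.002 pc.
μ = v_t / (4.74 d) = 4.58 / (4.74 × 35.002) = 4.58 / 165.91 = 0.027605 ″/yr = 27.605 mas/yr.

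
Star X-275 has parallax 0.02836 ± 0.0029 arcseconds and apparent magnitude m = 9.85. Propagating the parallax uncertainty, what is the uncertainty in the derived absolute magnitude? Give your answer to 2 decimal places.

M = m − 5 log₁₀ d + 5 = m + 5 log₁₀ p + 5, so ∂M/∂p = 5/(p ln 10).
σ_M = (5/ln 10) · (σ_p/p) = 2.1715 × 0.0029/0.02836 = 2.1715 × 0.10226 = 0.22206.

σ_M = 0.22 mag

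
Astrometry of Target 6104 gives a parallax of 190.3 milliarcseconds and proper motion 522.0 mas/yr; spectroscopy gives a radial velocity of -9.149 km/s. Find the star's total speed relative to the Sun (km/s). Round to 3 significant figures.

15.9 km/s

d = 1/p = 1/0.1903″ = 5.2549 pc.
μ = 522.0 mas/yr = 0.5220 ″/yr.
v_t = 4.740 μ d = 4.740 × 0.5220 × 5.2549 = 13.002 km/s.
v = √(v_r² + v_t²) = √((-9.149)² + 13.002²) = √252.756 = 15.898 km/s.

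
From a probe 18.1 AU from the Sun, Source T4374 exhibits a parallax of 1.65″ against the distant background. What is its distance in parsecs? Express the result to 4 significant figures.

10.97 pc

With baseline B (in AU) and parallax p (in arcsec), d = B/p parsecs.
d = 18.1 / 1.65 = 10.97 pc.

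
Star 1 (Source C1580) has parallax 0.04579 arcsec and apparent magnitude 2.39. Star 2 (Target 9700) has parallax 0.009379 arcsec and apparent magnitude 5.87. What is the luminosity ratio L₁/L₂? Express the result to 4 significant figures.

L₁/L₂ = 1.035

d₁ = 1/p₁ = 1/0.04579″ = 21.839 pc; d₂ = 1/p₂ = 1/0.009379″ = 106.62 pc.
M₁ = m₁ − 5 log₁₀ d₁ + 5 = 2.39 − 6.6962 + 5 = 0.6938.
M₂ = 5.87 − 10.1392 + 5 = 0.7308.
L₁/L₂ = 10^(0.4(M₂ − M₁)) = 10^(0.4 × 0.0370) = 10^0.01480 = 1.0347.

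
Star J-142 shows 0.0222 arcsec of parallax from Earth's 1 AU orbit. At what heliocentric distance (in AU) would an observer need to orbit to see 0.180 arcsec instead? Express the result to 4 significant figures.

8.108 AU

Parallax scales linearly with baseline: p ∝ B, so B = p_target / p_Earth × 1 AU.
B = 0.180 / 0.0222 = 8.1081 AU.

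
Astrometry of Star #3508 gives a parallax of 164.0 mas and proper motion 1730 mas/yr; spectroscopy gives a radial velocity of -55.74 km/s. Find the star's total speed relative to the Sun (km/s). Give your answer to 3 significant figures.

74.9 km/s

d = 1/p = 1/0.1640″ = 6.0976 pc.
μ = 1730 mas/yr = 1.730 ″/yr.
v_t = 4.740 μ d = 4.740 × 1.730 × 6.0976 = 50.002 km/s.
v = √(v_r² + v_t²) = √((-55.74)² + 50.002²) = √5607.15 = 74.881 km/s.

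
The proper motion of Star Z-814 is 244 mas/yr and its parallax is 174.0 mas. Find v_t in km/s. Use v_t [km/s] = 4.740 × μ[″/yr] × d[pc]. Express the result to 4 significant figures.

6.647 km/s

d = 1/p = 1/0.1740″ = 5.7471 pc.
μ = 244 mas/yr = 0.244 ″/yr.
v_t = 4.74 × μ × d = 4.74 × 0.244 × 5.7471 = 6.6469 km/s.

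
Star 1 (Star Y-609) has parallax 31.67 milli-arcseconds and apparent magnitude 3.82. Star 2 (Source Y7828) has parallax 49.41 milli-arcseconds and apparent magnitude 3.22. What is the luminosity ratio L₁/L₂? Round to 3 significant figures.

L₁/L₂ = 1.40

d₁ = 1/p₁ = 1/0.03167″ = 31.576 pc; d₂ = 1/p₂ = 1/0.04941″ = 20.239 pc.
M₁ = m₁ − 5 log₁₀ d₁ + 5 = 3.82 − 7.4968 + 5 = 1.3232.
M₂ = 3.22 − 6.5309 + 5 = 1.6891.
L₁/L₂ = 10^(0.4(M₂ − M₁)) = 10^(0.4 × 0.3659) = 10^0.14636 = 1.4007.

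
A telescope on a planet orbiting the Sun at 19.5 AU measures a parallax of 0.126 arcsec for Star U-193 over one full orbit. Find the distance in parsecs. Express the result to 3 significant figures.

With baseline B (in AU) and parallax p (in arcsec), d = B/p parsecs.
d = 19.5 / 0.126 = 154.76 pc.

155 pc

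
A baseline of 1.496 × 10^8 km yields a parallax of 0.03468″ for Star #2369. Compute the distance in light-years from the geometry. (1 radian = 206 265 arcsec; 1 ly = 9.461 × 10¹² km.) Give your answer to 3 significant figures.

θ = 0.03468″ = 0.03468/206265 = 1.6813 × 10^-7 rad.
d = B/θ = (1.496 × 10^8) / (1.6813 × 10^-7) = 8.8979 × 10^14 km = (8.8979 × 10^14) / (9.461 × 10^12) ly = 94.048 ly.

94.0 ly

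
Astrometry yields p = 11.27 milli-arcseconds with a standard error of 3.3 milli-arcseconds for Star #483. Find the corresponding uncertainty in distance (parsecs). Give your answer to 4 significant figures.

d = 1/p, so σ_d = σ_p / p².
σ_d = 0.00330 / (0.01127)² = 0.00330 / 0.00012701 = 25.982 pc.

25.98 pc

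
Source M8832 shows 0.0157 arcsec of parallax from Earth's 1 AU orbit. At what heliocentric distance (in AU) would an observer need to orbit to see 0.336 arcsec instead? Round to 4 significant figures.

21.40 AU

Parallax scales linearly with baseline: p ∝ B, so B = p_target / p_Earth × 1 AU.
B = 0.336 / 0.0157 = 21.401 AU.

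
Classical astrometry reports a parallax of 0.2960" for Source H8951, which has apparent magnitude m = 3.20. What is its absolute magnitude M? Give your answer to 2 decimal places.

M = 5.56

d = 1/p = 1/0.2960″ = 3.3784 pc.
m − M = 5 log₁₀(3.3784) − 5 = 2.6436 − 5 = -2.3564.
M = m − (m − M) = 3.20 − (-2.3564) = 5.56.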